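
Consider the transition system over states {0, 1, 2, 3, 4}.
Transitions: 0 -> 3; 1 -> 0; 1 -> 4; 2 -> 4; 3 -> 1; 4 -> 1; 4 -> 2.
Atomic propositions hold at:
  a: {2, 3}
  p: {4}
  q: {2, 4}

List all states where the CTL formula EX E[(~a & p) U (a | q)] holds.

Sat(~a) = {0, 1, 4}
Sat(~a & p) = {4}
Sat(a | q) = {2, 3, 4}
E[(~a & p) U (a | q)]: least fixpoint, start Z0 = Sat((a | q)) = {2, 3, 4}, add states in Sat(~a & p) with some successor in Z. Already a fixed point.
Sat(E[(~a & p) U (a | q)]) = {2, 3, 4}
Sat(EX E[(~a & p) U (a | q)]) = {s : some successor in {2, 3, 4}} = {0, 1, 2, 4}

{0, 1, 2, 4}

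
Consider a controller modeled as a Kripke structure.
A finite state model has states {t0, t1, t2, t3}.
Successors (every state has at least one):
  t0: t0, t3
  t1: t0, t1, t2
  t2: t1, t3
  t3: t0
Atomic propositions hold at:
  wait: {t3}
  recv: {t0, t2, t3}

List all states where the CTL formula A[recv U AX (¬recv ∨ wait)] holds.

{t2}

Sat(¬recv) = {t1}
Sat(¬recv ∨ wait) = {t1, t3}
Sat(AX (¬recv ∨ wait)) = {s : every successor in {t1, t3}} = {t2}
A[recv U AX (¬recv ∨ wait)]: least fixpoint, start Z0 = Sat(AX (¬recv ∨ wait)) = {t2}, add states in Sat(recv) with every successor in Z. Already a fixed point.
Sat(A[recv U AX (¬recv ∨ wait)]) = {t2}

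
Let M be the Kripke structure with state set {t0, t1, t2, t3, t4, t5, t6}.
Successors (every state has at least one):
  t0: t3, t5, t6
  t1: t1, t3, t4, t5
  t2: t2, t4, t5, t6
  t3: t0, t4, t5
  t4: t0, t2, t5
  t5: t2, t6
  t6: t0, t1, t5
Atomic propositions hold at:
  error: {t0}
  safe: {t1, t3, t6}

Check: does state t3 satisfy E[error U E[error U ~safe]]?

Sat(~safe) = {t0, t2, t4, t5}
E[error U ~safe]: least fixpoint, start Z0 = Sat(~safe) = {t0, t2, t4, t5}, add states in Sat(error) with some successor in Z. Already a fixed point.
Sat(E[error U ~safe]) = {t0, t2, t4, t5}
E[error U E[error U ~safe]]: least fixpoint, start Z0 = Sat(E[error U ~safe]) = {t0, t2, t4, t5}, add states in Sat(error) with some successor in Z. Already a fixed point.
Sat(E[error U E[error U ~safe]]) = {t0, t2, t4, t5}
t3 ∉ Sat(E[error U E[error U ~safe]]) = {t0, t2, t4, t5}, so the formula does not hold at t3.

No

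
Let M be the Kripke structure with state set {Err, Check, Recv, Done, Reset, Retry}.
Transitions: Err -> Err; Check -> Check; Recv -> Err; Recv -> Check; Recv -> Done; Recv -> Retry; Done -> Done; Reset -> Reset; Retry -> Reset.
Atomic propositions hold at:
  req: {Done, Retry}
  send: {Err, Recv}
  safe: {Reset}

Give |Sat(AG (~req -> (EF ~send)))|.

Sat(~req) = {Err, Check, Recv, Reset}
Sat(~send) = {Check, Done, Reset, Retry}
EF ~send: least fixpoint, start Z0 = {Check, Done, Reset, Retry}, add states with some successor in Z. Z1 = {Check, Recv, Done, Reset, Retry}; fixed.
Sat(EF ~send) = {Check, Recv, Done, Reset, Retry}
Sat(~req -> (EF ~send)) = {Check, Recv, Done, Reset, Retry}
AG (~req -> (EF ~send)): greatest fixpoint, start Z0 = {Check, Recv, Done, Reset, Retry}, keep only states in Sat with every successor in Z. Z1 = {Check, Done, Reset, Retry}; fixed.
Sat(AG (~req -> (EF ~send))) = {Check, Done, Reset, Retry}
|Sat(AG (~req -> (EF ~send)))| = |{Check, Done, Reset, Retry}| = 4.

4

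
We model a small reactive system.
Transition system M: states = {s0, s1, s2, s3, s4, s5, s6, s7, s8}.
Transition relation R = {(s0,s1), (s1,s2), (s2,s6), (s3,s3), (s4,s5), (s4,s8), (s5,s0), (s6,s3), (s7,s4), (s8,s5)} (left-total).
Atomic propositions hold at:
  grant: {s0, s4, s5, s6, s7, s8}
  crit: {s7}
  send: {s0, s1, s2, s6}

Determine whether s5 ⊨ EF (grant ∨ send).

Sat(grant ∨ send) = {s0, s1, s2, s4, s5, s6, s7, s8}
EF (grant ∨ send): least fixpoint, start Z0 = {s0, s1, s2, s4, s5, s6, s7, s8}, add states with some successor in Z. Already a fixed point.
Sat(EF (grant ∨ send)) = {s0, s1, s2, s4, s5, s6, s7, s8}
s5 ∈ Sat(EF (grant ∨ send)) = {s0, s1, s2, s4, s5, s6, s7, s8}, so the formula holds at s5.

Yes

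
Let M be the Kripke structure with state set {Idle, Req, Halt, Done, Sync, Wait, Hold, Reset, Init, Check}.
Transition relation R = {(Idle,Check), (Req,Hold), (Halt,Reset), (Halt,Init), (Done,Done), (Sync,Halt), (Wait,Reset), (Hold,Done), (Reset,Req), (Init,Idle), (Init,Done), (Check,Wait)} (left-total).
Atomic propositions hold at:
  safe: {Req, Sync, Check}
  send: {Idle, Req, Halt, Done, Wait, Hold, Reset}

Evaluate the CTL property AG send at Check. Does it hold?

No

AG send: greatest fixpoint, start Z0 = {Idle, Req, Halt, Done, Wait, Hold, Reset}, keep only states in Sat with every successor in Z. Z1 = {Req, Done, Wait, Hold, Reset}; fixed.
Sat(AG send) = {Req, Done, Wait, Hold, Reset}
Check ∉ Sat(AG send) = {Req, Done, Wait, Hold, Reset}, so the formula does not hold at Check.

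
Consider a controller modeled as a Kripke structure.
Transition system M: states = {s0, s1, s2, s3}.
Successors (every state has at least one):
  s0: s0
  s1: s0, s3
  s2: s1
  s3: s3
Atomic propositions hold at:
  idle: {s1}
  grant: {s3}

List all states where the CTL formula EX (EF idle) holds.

{s2}

EF idle: least fixpoint, start Z0 = {s1}, add states with some successor in Z. Z1 = {s1, s2}; fixed.
Sat(EF idle) = {s1, s2}
Sat(EX (EF idle)) = {s : some successor in {s1, s2}} = {s2}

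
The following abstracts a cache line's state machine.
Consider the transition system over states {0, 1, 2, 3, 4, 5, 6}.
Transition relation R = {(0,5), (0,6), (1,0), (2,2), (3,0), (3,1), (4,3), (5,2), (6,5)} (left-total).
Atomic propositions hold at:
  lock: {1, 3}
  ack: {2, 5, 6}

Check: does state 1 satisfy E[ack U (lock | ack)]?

Sat(lock | ack) = {1, 2, 3, 5, 6}
E[ack U (lock | ack)]: least fixpoint, start Z0 = Sat((lock | ack)) = {1, 2, 3, 5, 6}, add states in Sat(ack) with some successor in Z. Already a fixed point.
Sat(E[ack U (lock | ack)]) = {1, 2, 3, 5, 6}
1 ∈ Sat(E[ack U (lock | ack)]) = {1, 2, 3, 5, 6}, so the formula holds at 1.

Yes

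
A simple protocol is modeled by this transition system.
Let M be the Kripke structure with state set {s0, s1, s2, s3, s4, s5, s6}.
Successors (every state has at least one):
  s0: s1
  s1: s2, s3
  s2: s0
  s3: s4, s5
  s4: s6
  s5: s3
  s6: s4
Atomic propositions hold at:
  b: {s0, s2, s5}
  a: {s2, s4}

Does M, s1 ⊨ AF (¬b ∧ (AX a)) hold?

No

Sat(¬b) = {s1, s3, s4, s6}
Sat(AX a) = {s : every successor in {s2, s4}} = {s6}
Sat(¬b ∧ (AX a)) = {s6}
AF (¬b ∧ (AX a)): least fixpoint, start Z0 = {s6}, add states with every successor in Z. Z1 = {s4, s6}; fixed.
Sat(AF (¬b ∧ (AX a))) = {s4, s6}
s1 ∉ Sat(AF (¬b ∧ (AX a))) = {s4, s6}, so the formula does not hold at s1.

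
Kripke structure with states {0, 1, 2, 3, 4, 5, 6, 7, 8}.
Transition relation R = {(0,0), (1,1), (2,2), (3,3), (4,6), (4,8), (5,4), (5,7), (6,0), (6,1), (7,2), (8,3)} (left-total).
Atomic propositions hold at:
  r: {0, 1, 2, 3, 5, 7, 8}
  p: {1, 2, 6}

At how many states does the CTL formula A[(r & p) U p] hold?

Sat(r & p) = {1, 2}
A[(r & p) U p]: least fixpoint, start Z0 = Sat(p) = {1, 2, 6}, add states in Sat(r & p) with every successor in Z. Already a fixed point.
Sat(A[(r & p) U p]) = {1, 2, 6}
|Sat(A[(r & p) U p])| = |{1, 2, 6}| = 3.

3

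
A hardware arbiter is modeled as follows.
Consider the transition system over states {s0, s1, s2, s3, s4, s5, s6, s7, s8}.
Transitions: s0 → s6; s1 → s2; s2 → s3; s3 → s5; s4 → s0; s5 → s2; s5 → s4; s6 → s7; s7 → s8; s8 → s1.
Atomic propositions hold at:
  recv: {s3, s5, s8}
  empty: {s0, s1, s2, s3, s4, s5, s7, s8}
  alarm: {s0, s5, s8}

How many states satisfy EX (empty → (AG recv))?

1

AG recv: greatest fixpoint, start Z0 = {s3, s5, s8}, keep only states in Sat with every successor in Z. Z1 = {s3}; Z2 = ∅; fixed.
Sat(AG recv) = ∅
Sat(empty → (AG recv)) = {s6}
Sat(EX (empty → (AG recv))) = {s : some successor in {s6}} = {s0}
|Sat(EX (empty → (AG recv)))| = |{s0}| = 1.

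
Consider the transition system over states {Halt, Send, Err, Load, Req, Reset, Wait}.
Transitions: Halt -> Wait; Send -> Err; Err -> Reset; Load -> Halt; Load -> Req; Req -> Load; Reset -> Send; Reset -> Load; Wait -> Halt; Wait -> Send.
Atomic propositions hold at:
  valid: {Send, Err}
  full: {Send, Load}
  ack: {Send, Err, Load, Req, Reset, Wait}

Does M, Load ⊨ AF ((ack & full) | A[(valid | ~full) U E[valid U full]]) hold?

Yes

Sat(ack & full) = {Send, Load}
Sat(~full) = {Halt, Err, Req, Reset, Wait}
Sat(valid | ~full) = {Halt, Send, Err, Req, Reset, Wait}
E[valid U full]: least fixpoint, start Z0 = Sat(full) = {Send, Load}, add states in Sat(valid) with some successor in Z. Already a fixed point.
Sat(E[valid U full]) = {Send, Load}
A[(valid | ~full) U E[valid U full]]: least fixpoint, start Z0 = Sat(E[valid U full]) = {Send, Load}, add states in Sat(valid | ~full) with every successor in Z. Z1 = {Send, Load, Req, Reset}; Z2 = {Send, Err, Load, Req, Reset}; fixed.
Sat(A[(valid | ~full) U E[valid U full]]) = {Send, Err, Load, Req, Reset}
Sat((ack & full) | A[(valid | ~full) U E[valid U full]]) = {Send, Err, Load, Req, Reset}
AF ((ack & full) | A[(valid | ~full) U E[valid U full]]): least fixpoint, start Z0 = {Send, Err, Load, Req, Reset}, add states with every successor in Z. Already a fixed point.
Sat(AF ((ack & full) | A[(valid | ~full) U E[valid U full]])) = {Send, Err, Load, Req, Reset}
Load ∈ Sat(AF ((ack & full) | A[(valid | ~full) U E[valid U full]])) = {Send, Err, Load, Req, Reset}, so the formula holds at Load.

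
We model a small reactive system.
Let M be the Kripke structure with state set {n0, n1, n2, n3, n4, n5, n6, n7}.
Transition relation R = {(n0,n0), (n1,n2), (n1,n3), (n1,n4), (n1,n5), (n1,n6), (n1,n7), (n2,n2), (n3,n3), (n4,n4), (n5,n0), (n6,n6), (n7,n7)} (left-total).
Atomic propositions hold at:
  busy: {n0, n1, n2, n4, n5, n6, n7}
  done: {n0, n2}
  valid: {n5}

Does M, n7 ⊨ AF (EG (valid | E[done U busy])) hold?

Yes

E[done U busy]: least fixpoint, start Z0 = Sat(busy) = {n0, n1, n2, n4, n5, n6, n7}, add states in Sat(done) with some successor in Z. Already a fixed point.
Sat(E[done U busy]) = {n0, n1, n2, n4, n5, n6, n7}
Sat(valid | E[done U busy]) = {n0, n1, n2, n4, n5, n6, n7}
EG (valid | E[done U busy]): greatest fixpoint, start Z0 = {n0, n1, n2, n4, n5, n6, n7}, keep only states in Sat with some successor in Z. Already a fixed point.
Sat(EG (valid | E[done U busy])) = {n0, n1, n2, n4, n5, n6, n7}
AF (EG (valid | E[done U busy])): least fixpoint, start Z0 = {n0, n1, n2, n4, n5, n6, n7}, add states with every successor in Z. Already a fixed point.
Sat(AF (EG (valid | E[done U busy]))) = {n0, n1, n2, n4, n5, n6, n7}
n7 ∈ Sat(AF (EG (valid | E[done U busy]))) = {n0, n1, n2, n4, n5, n6, n7}, so the formula holds at n7.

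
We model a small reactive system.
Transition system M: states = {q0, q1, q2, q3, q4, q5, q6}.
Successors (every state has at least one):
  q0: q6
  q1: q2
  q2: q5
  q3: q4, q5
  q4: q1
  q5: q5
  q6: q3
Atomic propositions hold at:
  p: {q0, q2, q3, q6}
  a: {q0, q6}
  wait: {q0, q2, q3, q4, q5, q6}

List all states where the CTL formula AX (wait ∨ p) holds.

Sat(wait ∨ p) = {q0, q2, q3, q4, q5, q6}
Sat(AX (wait ∨ p)) = {s : every successor in {q0, q2, q3, q4, q5, q6}} = {q0, q1, q2, q3, q5, q6}

{q0, q1, q2, q3, q5, q6}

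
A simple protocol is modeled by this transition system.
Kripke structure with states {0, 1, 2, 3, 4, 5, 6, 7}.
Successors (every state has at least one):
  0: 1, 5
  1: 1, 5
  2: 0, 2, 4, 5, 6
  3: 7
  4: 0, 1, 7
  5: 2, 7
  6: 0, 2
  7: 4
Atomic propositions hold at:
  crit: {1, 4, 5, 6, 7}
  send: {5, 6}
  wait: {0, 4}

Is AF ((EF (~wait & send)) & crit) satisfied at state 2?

No

Sat(~wait) = {1, 2, 3, 5, 6, 7}
Sat(~wait & send) = {5, 6}
EF (~wait & send): least fixpoint, start Z0 = {5, 6}, add states with some successor in Z. Z1 = {0, 1, 2, 5, 6}; Z2 = {0, 1, 2, 4, 5, 6}; Z3 = {0, 1, 2, 4, 5, 6, 7}; Z4 = {0, 1, 2, 3, 4, 5, 6, 7}; fixed.
Sat(EF (~wait & send)) = {0, 1, 2, 3, 4, 5, 6, 7}
Sat((EF (~wait & send)) & crit) = {1, 4, 5, 6, 7}
AF ((EF (~wait & send)) & crit): least fixpoint, start Z0 = {1, 4, 5, 6, 7}, add states with every successor in Z. Z1 = {0, 1, 3, 4, 5, 6, 7}; fixed.
Sat(AF ((EF (~wait & send)) & crit)) = {0, 1, 3, 4, 5, 6, 7}
2 ∉ Sat(AF ((EF (~wait & send)) & crit)) = {0, 1, 3, 4, 5, 6, 7}, so the formula does not hold at 2.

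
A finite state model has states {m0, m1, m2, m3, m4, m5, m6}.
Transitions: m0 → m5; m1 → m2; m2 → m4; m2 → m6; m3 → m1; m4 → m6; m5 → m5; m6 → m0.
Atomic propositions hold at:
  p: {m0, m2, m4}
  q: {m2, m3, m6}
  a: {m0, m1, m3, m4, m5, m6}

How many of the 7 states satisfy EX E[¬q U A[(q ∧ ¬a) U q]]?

Sat(¬q) = {m0, m1, m4, m5}
Sat(¬a) = {m2}
Sat(q ∧ ¬a) = {m2}
A[(q ∧ ¬a) U q]: least fixpoint, start Z0 = Sat(q) = {m2, m3, m6}, add states in Sat(q ∧ ¬a) with every successor in Z. Already a fixed point.
Sat(A[(q ∧ ¬a) U q]) = {m2, m3, m6}
E[¬q U A[(q ∧ ¬a) U q]]: least fixpoint, start Z0 = Sat(A[(q ∧ ¬a) U q]) = {m2, m3, m6}, add states in Sat(¬q) with some successor in Z. Z1 = {m1, m2, m3, m4, m6}; fixed.
Sat(E[¬q U A[(q ∧ ¬a) U q]]) = {m1, m2, m3, m4, m6}
Sat(EX E[¬q U A[(q ∧ ¬a) U q]]) = {s : some successor in {m1, m2, m3, m4, m6}} = {m1, m2, m3, m4}
|Sat(EX E[¬q U A[(q ∧ ¬a) U q]])| = |{m1, m2, m3, m4}| = 4.

4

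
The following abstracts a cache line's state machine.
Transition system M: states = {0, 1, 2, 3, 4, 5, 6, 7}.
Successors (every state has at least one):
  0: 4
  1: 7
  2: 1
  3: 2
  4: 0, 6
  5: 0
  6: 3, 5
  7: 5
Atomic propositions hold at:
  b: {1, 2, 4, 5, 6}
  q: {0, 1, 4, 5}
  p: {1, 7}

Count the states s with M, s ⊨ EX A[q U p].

A[q U p]: least fixpoint, start Z0 = Sat(p) = {1, 7}, add states in Sat(q) with every successor in Z. Already a fixed point.
Sat(A[q U p]) = {1, 7}
Sat(EX A[q U p]) = {s : some successor in {1, 7}} = {1, 2}
|Sat(EX A[q U p])| = |{1, 2}| = 2.

2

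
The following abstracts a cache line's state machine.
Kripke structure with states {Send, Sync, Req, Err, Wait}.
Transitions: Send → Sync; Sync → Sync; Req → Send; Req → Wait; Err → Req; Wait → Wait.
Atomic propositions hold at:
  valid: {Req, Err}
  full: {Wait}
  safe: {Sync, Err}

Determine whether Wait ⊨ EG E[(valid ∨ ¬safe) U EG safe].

No

Sat(¬safe) = {Send, Req, Wait}
Sat(valid ∨ ¬safe) = {Send, Req, Err, Wait}
EG safe: greatest fixpoint, start Z0 = {Sync, Err}, keep only states in Sat with some successor in Z. Z1 = {Sync}; fixed.
Sat(EG safe) = {Sync}
E[(valid ∨ ¬safe) U EG safe]: least fixpoint, start Z0 = Sat(EG safe) = {Sync}, add states in Sat(valid ∨ ¬safe) with some successor in Z. Z1 = {Send, Sync}; Z2 = {Send, Sync, Req}; Z3 = {Send, Sync, Req, Err}; fixed.
Sat(E[(valid ∨ ¬safe) U EG safe]) = {Send, Sync, Req, Err}
EG E[(valid ∨ ¬safe) U EG safe]: greatest fixpoint, start Z0 = {Send, Sync, Req, Err}, keep only states in Sat with some successor in Z. Already a fixed point.
Sat(EG E[(valid ∨ ¬safe) U EG safe]) = {Send, Sync, Req, Err}
Wait ∉ Sat(EG E[(valid ∨ ¬safe) U EG safe]) = {Send, Sync, Req, Err}, so the formula does not hold at Wait.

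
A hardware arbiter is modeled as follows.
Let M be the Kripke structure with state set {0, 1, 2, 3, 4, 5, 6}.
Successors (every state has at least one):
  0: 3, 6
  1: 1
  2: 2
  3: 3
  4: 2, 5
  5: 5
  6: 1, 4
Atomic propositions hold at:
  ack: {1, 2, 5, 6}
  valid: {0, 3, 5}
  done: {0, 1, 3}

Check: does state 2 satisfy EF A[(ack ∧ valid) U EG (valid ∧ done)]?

No

Sat(ack ∧ valid) = {5}
Sat(valid ∧ done) = {0, 3}
EG (valid ∧ done): greatest fixpoint, start Z0 = {0, 3}, keep only states in Sat with some successor in Z. Already a fixed point.
Sat(EG (valid ∧ done)) = {0, 3}
A[(ack ∧ valid) U EG (valid ∧ done)]: least fixpoint, start Z0 = Sat(EG (valid ∧ done)) = {0, 3}, add states in Sat(ack ∧ valid) with every successor in Z. Already a fixed point.
Sat(A[(ack ∧ valid) U EG (valid ∧ done)]) = {0, 3}
EF A[(ack ∧ valid) U EG (valid ∧ done)]: least fixpoint, start Z0 = {0, 3}, add states with some successor in Z. Already a fixed point.
Sat(EF A[(ack ∧ valid) U EG (valid ∧ done)]) = {0, 3}
2 ∉ Sat(EF A[(ack ∧ valid) U EG (valid ∧ done)]) = {0, 3}, so the formula does not hold at 2.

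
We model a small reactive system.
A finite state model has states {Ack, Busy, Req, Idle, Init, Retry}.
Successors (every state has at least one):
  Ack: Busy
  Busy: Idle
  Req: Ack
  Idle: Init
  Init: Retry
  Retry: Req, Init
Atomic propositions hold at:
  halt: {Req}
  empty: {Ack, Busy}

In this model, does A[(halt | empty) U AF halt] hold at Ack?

Sat(halt | empty) = {Ack, Busy, Req}
AF halt: least fixpoint, start Z0 = {Req}, add states with every successor in Z. Already a fixed point.
Sat(AF halt) = {Req}
A[(halt | empty) U AF halt]: least fixpoint, start Z0 = Sat(AF halt) = {Req}, add states in Sat(halt | empty) with every successor in Z. Already a fixed point.
Sat(A[(halt | empty) U AF halt]) = {Req}
Ack ∉ Sat(A[(halt | empty) U AF halt]) = {Req}, so the formula does not hold at Ack.

No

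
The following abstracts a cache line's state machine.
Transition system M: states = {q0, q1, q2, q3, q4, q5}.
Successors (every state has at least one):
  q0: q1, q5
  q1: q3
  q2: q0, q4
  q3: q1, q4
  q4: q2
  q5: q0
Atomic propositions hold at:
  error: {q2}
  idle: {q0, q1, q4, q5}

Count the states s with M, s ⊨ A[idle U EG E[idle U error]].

E[idle U error]: least fixpoint, start Z0 = Sat(error) = {q2}, add states in Sat(idle) with some successor in Z. Z1 = {q2, q4}; fixed.
Sat(E[idle U error]) = {q2, q4}
EG E[idle U error]: greatest fixpoint, start Z0 = {q2, q4}, keep only states in Sat with some successor in Z. Already a fixed point.
Sat(EG E[idle U error]) = {q2, q4}
A[idle U EG E[idle U error]]: least fixpoint, start Z0 = Sat(EG E[idle U error]) = {q2, q4}, add states in Sat(idle) with every successor in Z. Already a fixed point.
Sat(A[idle U EG E[idle U error]]) = {q2, q4}
|Sat(A[idle U EG E[idle U error]])| = |{q2, q4}| = 2.

2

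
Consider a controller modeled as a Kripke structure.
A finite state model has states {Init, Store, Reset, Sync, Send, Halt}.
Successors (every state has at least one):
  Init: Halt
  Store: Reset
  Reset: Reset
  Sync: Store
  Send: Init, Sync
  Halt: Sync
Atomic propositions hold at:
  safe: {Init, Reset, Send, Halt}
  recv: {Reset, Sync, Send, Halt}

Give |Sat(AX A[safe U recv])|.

5

A[safe U recv]: least fixpoint, start Z0 = Sat(recv) = {Reset, Sync, Send, Halt}, add states in Sat(safe) with every successor in Z. Z1 = {Init, Reset, Sync, Send, Halt}; fixed.
Sat(A[safe U recv]) = {Init, Reset, Sync, Send, Halt}
Sat(AX A[safe U recv]) = {s : every successor in {Init, Reset, Sync, Send, Halt}} = {Init, Store, Reset, Send, Halt}
|Sat(AX A[safe U recv])| = |{Init, Store, Reset, Send, Halt}| = 5.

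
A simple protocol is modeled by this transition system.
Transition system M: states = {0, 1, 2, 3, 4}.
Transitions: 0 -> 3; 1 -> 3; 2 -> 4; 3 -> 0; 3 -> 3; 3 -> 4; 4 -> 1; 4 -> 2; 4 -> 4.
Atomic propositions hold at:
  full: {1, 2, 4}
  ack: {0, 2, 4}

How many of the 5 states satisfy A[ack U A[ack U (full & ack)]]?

2

Sat(full & ack) = {2, 4}
A[ack U (full & ack)]: least fixpoint, start Z0 = Sat((full & ack)) = {2, 4}, add states in Sat(ack) with every successor in Z. Already a fixed point.
Sat(A[ack U (full & ack)]) = {2, 4}
A[ack U A[ack U (full & ack)]]: least fixpoint, start Z0 = Sat(A[ack U (full & ack)]) = {2, 4}, add states in Sat(ack) with every successor in Z. Already a fixed point.
Sat(A[ack U A[ack U (full & ack)]]) = {2, 4}
|Sat(A[ack U A[ack U (full & ack)]])| = |{2, 4}| = 2.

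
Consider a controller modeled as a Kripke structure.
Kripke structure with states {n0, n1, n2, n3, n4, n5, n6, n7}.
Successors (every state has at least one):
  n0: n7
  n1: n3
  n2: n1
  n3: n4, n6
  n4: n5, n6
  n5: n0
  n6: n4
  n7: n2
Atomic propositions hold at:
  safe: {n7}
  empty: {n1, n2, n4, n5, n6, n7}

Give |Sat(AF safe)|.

3

AF safe: least fixpoint, start Z0 = {n7}, add states with every successor in Z. Z1 = {n0, n7}; Z2 = {n0, n5, n7}; fixed.
Sat(AF safe) = {n0, n5, n7}
|Sat(AF safe)| = |{n0, n5, n7}| = 3.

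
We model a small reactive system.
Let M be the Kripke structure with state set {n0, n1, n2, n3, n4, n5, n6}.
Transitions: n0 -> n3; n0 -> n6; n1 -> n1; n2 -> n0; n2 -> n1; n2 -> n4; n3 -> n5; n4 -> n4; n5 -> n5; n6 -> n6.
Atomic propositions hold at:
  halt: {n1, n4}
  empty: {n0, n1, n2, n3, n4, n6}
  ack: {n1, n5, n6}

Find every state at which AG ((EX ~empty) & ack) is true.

Sat(~empty) = {n5}
Sat(EX ~empty) = {s : some successor in {n5}} = {n3, n5}
Sat((EX ~empty) & ack) = {n5}
AG ((EX ~empty) & ack): greatest fixpoint, start Z0 = {n5}, keep only states in Sat with every successor in Z. Already a fixed point.
Sat(AG ((EX ~empty) & ack)) = {n5}

{n5}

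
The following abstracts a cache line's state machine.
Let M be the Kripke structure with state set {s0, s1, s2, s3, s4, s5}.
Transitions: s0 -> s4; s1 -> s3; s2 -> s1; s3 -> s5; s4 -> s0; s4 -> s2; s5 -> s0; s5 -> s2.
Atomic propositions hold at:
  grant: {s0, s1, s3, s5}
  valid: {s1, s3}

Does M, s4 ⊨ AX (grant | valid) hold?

No

Sat(grant | valid) = {s0, s1, s3, s5}
Sat(AX (grant | valid)) = {s : every successor in {s0, s1, s3, s5}} = {s1, s2, s3}
s4 ∉ Sat(AX (grant | valid)) = {s1, s2, s3}, so the formula does not hold at s4.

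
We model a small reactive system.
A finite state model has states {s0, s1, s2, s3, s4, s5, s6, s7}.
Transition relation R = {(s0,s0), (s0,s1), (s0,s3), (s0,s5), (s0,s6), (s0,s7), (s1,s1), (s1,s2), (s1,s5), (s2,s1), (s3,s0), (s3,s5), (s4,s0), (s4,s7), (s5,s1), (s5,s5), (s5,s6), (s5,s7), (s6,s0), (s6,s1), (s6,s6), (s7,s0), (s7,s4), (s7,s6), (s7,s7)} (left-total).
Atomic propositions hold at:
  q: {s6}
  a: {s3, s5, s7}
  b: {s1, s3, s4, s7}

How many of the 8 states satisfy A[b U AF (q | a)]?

Sat(q | a) = {s3, s5, s6, s7}
AF (q | a): least fixpoint, start Z0 = {s3, s5, s6, s7}, add states with every successor in Z. Already a fixed point.
Sat(AF (q | a)) = {s3, s5, s6, s7}
A[b U AF (q | a)]: least fixpoint, start Z0 = Sat(AF (q | a)) = {s3, s5, s6, s7}, add states in Sat(b) with every successor in Z. Already a fixed point.
Sat(A[b U AF (q | a)]) = {s3, s5, s6, s7}
|Sat(A[b U AF (q | a)])| = |{s3, s5, s6, s7}| = 4.

4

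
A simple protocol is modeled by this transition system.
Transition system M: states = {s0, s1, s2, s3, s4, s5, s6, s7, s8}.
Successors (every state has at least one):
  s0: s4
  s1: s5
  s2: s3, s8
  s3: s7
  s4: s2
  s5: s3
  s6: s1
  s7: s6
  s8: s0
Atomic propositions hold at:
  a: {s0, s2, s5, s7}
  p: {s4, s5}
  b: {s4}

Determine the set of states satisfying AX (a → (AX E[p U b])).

{s0, s2, s5, s6, s7, s8}

E[p U b]: least fixpoint, start Z0 = Sat(b) = {s4}, add states in Sat(p) with some successor in Z. Already a fixed point.
Sat(E[p U b]) = {s4}
Sat(AX E[p U b]) = {s : every successor in {s4}} = {s0}
Sat(a → (AX E[p U b])) = {s0, s1, s3, s4, s6, s8}
Sat(AX (a → (AX E[p U b]))) = {s : every successor in {s0, s1, s3, s4, s6, s8}} = {s0, s2, s5, s6, s7, s8}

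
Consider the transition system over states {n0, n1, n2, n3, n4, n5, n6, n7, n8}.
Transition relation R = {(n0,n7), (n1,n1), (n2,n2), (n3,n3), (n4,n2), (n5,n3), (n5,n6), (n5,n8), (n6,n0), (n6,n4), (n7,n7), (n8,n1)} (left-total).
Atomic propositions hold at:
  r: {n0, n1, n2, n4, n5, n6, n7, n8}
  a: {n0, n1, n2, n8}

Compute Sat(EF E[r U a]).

{n0, n1, n2, n4, n5, n6, n8}

E[r U a]: least fixpoint, start Z0 = Sat(a) = {n0, n1, n2, n8}, add states in Sat(r) with some successor in Z. Z1 = {n0, n1, n2, n4, n5, n6, n8}; fixed.
Sat(E[r U a]) = {n0, n1, n2, n4, n5, n6, n8}
EF E[r U a]: least fixpoint, start Z0 = {n0, n1, n2, n4, n5, n6, n8}, add states with some successor in Z. Already a fixed point.
Sat(EF E[r U a]) = {n0, n1, n2, n4, n5, n6, n8}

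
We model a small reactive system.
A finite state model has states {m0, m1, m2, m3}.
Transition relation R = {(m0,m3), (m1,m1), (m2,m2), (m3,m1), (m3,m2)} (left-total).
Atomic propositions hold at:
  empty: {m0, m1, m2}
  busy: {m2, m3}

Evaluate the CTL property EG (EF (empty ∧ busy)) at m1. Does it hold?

Sat(empty ∧ busy) = {m2}
EF (empty ∧ busy): least fixpoint, start Z0 = {m2}, add states with some successor in Z. Z1 = {m2, m3}; Z2 = {m0, m2, m3}; fixed.
Sat(EF (empty ∧ busy)) = {m0, m2, m3}
EG (EF (empty ∧ busy)): greatest fixpoint, start Z0 = {m0, m2, m3}, keep only states in Sat with some successor in Z. Already a fixed point.
Sat(EG (EF (empty ∧ busy))) = {m0, m2, m3}
m1 ∉ Sat(EG (EF (empty ∧ busy))) = {m0, m2, m3}, so the formula does not hold at m1.

No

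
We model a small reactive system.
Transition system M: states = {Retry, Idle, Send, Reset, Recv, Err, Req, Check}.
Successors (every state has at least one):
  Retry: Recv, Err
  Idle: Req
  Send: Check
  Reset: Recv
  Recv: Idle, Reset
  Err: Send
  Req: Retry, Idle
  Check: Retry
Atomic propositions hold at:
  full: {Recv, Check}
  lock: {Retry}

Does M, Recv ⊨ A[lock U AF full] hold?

AF full: least fixpoint, start Z0 = {Recv, Check}, add states with every successor in Z. Z1 = {Send, Reset, Recv, Check}; Z2 = {Send, Reset, Recv, Err, Check}; Z3 = {Retry, Send, Reset, Recv, Err, Check}; fixed.
Sat(AF full) = {Retry, Send, Reset, Recv, Err, Check}
A[lock U AF full]: least fixpoint, start Z0 = Sat(AF full) = {Retry, Send, Reset, Recv, Err, Check}, add states in Sat(lock) with every successor in Z. Already a fixed point.
Sat(A[lock U AF full]) = {Retry, Send, Reset, Recv, Err, Check}
Recv ∈ Sat(A[lock U AF full]) = {Retry, Send, Reset, Recv, Err, Check}, so the formula holds at Recv.

Yes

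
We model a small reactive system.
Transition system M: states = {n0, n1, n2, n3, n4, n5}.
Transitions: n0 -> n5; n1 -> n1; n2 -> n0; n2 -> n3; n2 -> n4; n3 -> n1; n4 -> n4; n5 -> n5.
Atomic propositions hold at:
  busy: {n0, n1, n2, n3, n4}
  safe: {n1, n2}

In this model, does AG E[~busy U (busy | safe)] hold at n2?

Sat(~busy) = {n5}
Sat(busy | safe) = {n0, n1, n2, n3, n4}
E[~busy U (busy | safe)]: least fixpoint, start Z0 = Sat((busy | safe)) = {n0, n1, n2, n3, n4}, add states in Sat(~busy) with some successor in Z. Already a fixed point.
Sat(E[~busy U (busy | safe)]) = {n0, n1, n2, n3, n4}
AG E[~busy U (busy | safe)]: greatest fixpoint, start Z0 = {n0, n1, n2, n3, n4}, keep only states in Sat with every successor in Z. Z1 = {n1, n2, n3, n4}; Z2 = {n1, n3, n4}; fixed.
Sat(AG E[~busy U (busy | safe)]) = {n1, n3, n4}
n2 ∉ Sat(AG E[~busy U (busy | safe)]) = {n1, n3, n4}, so the formula does not hold at n2.

No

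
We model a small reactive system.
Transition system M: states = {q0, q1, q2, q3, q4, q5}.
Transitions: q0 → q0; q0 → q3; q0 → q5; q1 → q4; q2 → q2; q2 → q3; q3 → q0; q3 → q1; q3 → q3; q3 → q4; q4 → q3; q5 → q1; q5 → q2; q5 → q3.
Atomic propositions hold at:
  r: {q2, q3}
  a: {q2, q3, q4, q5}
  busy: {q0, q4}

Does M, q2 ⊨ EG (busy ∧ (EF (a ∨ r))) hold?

No

Sat(a ∨ r) = {q2, q3, q4, q5}
EF (a ∨ r): least fixpoint, start Z0 = {q2, q3, q4, q5}, add states with some successor in Z. Z1 = {q0, q1, q2, q3, q4, q5}; fixed.
Sat(EF (a ∨ r)) = {q0, q1, q2, q3, q4, q5}
Sat(busy ∧ (EF (a ∨ r))) = {q0, q4}
EG (busy ∧ (EF (a ∨ r))): greatest fixpoint, start Z0 = {q0, q4}, keep only states in Sat with some successor in Z. Z1 = {q0}; fixed.
Sat(EG (busy ∧ (EF (a ∨ r)))) = {q0}
q2 ∉ Sat(EG (busy ∧ (EF (a ∨ r)))) = {q0}, so the formula does not hold at q2.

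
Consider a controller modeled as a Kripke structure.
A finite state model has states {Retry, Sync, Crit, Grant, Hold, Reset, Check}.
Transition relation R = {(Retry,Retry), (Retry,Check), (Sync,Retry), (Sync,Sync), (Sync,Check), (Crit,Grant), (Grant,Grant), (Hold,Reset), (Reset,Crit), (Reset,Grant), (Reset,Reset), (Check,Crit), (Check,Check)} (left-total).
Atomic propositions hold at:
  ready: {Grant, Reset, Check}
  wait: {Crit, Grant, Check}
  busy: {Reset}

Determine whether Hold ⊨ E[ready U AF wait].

No

AF wait: least fixpoint, start Z0 = {Crit, Grant, Check}, add states with every successor in Z. Already a fixed point.
Sat(AF wait) = {Crit, Grant, Check}
E[ready U AF wait]: least fixpoint, start Z0 = Sat(AF wait) = {Crit, Grant, Check}, add states in Sat(ready) with some successor in Z. Z1 = {Crit, Grant, Reset, Check}; fixed.
Sat(E[ready U AF wait]) = {Crit, Grant, Reset, Check}
Hold ∉ Sat(E[ready U AF wait]) = {Crit, Grant, Reset, Check}, so the formula does not hold at Hold.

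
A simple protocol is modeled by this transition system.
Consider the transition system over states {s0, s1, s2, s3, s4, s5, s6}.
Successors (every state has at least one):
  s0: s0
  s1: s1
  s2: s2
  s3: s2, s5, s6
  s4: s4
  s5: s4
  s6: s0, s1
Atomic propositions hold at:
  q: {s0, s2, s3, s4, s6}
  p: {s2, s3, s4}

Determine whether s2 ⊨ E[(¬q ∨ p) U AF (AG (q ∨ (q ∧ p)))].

Sat(¬q) = {s1, s5}
Sat(¬q ∨ p) = {s1, s2, s3, s4, s5}
Sat(q ∧ p) = {s2, s3, s4}
Sat(q ∨ (q ∧ p)) = {s0, s2, s3, s4, s6}
AG (q ∨ (q ∧ p)): greatest fixpoint, start Z0 = {s0, s2, s3, s4, s6}, keep only states in Sat with every successor in Z. Z1 = {s0, s2, s4}; fixed.
Sat(AG (q ∨ (q ∧ p))) = {s0, s2, s4}
AF (AG (q ∨ (q ∧ p))): least fixpoint, start Z0 = {s0, s2, s4}, add states with every successor in Z. Z1 = {s0, s2, s4, s5}; fixed.
Sat(AF (AG (q ∨ (q ∧ p)))) = {s0, s2, s4, s5}
E[(¬q ∨ p) U AF (AG (q ∨ (q ∧ p)))]: least fixpoint, start Z0 = Sat(AF (AG (q ∨ (q ∧ p)))) = {s0, s2, s4, s5}, add states in Sat(¬q ∨ p) with some successor in Z. Z1 = {s0, s2, s3, s4, s5}; fixed.
Sat(E[(¬q ∨ p) U AF (AG (q ∨ (q ∧ p)))]) = {s0, s2, s3, s4, s5}
s2 ∈ Sat(E[(¬q ∨ p) U AF (AG (q ∨ (q ∧ p)))]) = {s0, s2, s3, s4, s5}, so the formula holds at s2.

Yes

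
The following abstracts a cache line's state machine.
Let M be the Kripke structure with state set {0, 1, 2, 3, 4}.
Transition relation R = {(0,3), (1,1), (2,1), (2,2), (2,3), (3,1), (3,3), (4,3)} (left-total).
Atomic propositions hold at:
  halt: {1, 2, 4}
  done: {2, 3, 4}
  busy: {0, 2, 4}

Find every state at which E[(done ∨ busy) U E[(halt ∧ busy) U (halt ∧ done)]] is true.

Sat(done ∨ busy) = {0, 2, 3, 4}
Sat(halt ∧ busy) = {2, 4}
Sat(halt ∧ done) = {2, 4}
E[(halt ∧ busy) U (halt ∧ done)]: least fixpoint, start Z0 = Sat((halt ∧ done)) = {2, 4}, add states in Sat(halt ∧ busy) with some successor in Z. Already a fixed point.
Sat(E[(halt ∧ busy) U (halt ∧ done)]) = {2, 4}
E[(done ∨ busy) U E[(halt ∧ busy) U (halt ∧ done)]]: least fixpoint, start Z0 = Sat(E[(halt ∧ busy) U (halt ∧ done)]) = {2, 4}, add states in Sat(done ∨ busy) with some successor in Z. Already a fixed point.
Sat(E[(done ∨ busy) U E[(halt ∧ busy) U (halt ∧ done)]]) = {2, 4}

{2, 4}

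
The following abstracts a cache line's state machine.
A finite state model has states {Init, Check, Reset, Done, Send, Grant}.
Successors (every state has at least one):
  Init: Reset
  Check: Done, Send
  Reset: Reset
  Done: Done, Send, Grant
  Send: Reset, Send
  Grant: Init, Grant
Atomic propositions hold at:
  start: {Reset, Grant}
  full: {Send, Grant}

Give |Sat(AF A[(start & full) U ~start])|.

Sat(start & full) = {Grant}
Sat(~start) = {Init, Check, Done, Send}
A[(start & full) U ~start]: least fixpoint, start Z0 = Sat(~start) = {Init, Check, Done, Send}, add states in Sat(start & full) with every successor in Z. Already a fixed point.
Sat(A[(start & full) U ~start]) = {Init, Check, Done, Send}
AF A[(start & full) U ~start]: least fixpoint, start Z0 = {Init, Check, Done, Send}, add states with every successor in Z. Already a fixed point.
Sat(AF A[(start & full) U ~start]) = {Init, Check, Done, Send}
|Sat(AF A[(start & full) U ~start])| = |{Init, Check, Done, Send}| = 4.

4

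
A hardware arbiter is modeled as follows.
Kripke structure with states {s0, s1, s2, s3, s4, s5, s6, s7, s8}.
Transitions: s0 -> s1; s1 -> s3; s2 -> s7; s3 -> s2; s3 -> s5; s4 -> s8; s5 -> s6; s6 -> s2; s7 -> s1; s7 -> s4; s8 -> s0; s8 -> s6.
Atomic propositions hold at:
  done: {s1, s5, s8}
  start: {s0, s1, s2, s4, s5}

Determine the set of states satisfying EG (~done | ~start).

Sat(~done) = {s0, s2, s3, s4, s6, s7}
Sat(~start) = {s3, s6, s7, s8}
Sat(~done | ~start) = {s0, s2, s3, s4, s6, s7, s8}
EG (~done | ~start): greatest fixpoint, start Z0 = {s0, s2, s3, s4, s6, s7, s8}, keep only states in Sat with some successor in Z. Z1 = {s2, s3, s4, s6, s7, s8}; fixed.
Sat(EG (~done | ~start)) = {s2, s3, s4, s6, s7, s8}

{s2, s3, s4, s6, s7, s8}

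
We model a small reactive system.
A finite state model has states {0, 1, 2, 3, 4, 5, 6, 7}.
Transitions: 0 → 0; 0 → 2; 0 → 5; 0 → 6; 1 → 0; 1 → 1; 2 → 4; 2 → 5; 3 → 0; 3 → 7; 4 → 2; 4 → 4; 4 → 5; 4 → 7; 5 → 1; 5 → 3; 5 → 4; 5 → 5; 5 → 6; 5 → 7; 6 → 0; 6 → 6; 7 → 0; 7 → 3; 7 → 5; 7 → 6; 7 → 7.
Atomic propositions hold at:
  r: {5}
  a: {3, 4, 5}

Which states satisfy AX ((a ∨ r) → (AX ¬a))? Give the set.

Sat(a ∨ r) = {3, 4, 5}
Sat(¬a) = {0, 1, 2, 6, 7}
Sat(AX ¬a) = {s : every successor in {0, 1, 2, 6, 7}} = {1, 3, 6}
Sat((a ∨ r) → (AX ¬a)) = {0, 1, 2, 3, 6, 7}
Sat(AX ((a ∨ r) → (AX ¬a))) = {s : every successor in {0, 1, 2, 3, 6, 7}} = {1, 3, 6}

{1, 3, 6}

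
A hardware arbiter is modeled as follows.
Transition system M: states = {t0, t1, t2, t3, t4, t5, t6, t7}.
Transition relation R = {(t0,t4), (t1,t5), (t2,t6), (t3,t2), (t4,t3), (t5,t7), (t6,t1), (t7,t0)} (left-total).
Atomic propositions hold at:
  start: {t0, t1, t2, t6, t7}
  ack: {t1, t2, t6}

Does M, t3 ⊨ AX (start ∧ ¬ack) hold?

No

Sat(¬ack) = {t0, t3, t4, t5, t7}
Sat(start ∧ ¬ack) = {t0, t7}
Sat(AX (start ∧ ¬ack)) = {s : every successor in {t0, t7}} = {t5, t7}
t3 ∉ Sat(AX (start ∧ ¬ack)) = {t5, t7}, so the formula does not hold at t3.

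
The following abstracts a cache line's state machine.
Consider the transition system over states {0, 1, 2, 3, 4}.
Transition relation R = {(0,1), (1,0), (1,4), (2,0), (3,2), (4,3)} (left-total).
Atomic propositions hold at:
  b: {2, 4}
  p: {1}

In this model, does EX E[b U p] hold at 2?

E[b U p]: least fixpoint, start Z0 = Sat(p) = {1}, add states in Sat(b) with some successor in Z. Already a fixed point.
Sat(E[b U p]) = {1}
Sat(EX E[b U p]) = {s : some successor in {1}} = {0}
2 ∉ Sat(EX E[b U p]) = {0}, so the formula does not hold at 2.

No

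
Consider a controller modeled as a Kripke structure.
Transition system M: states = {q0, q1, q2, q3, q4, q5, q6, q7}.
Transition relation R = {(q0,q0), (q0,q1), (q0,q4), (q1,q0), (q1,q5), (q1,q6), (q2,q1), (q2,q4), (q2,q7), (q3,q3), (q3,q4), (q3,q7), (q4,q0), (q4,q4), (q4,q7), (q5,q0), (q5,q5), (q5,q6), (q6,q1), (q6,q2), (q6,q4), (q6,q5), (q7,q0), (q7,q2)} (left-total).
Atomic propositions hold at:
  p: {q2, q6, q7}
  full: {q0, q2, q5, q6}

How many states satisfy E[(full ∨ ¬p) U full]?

7

Sat(¬p) = {q0, q1, q3, q4, q5}
Sat(full ∨ ¬p) = {q0, q1, q2, q3, q4, q5, q6}
E[(full ∨ ¬p) U full]: least fixpoint, start Z0 = Sat(full) = {q0, q2, q5, q6}, add states in Sat(full ∨ ¬p) with some successor in Z. Z1 = {q0, q1, q2, q4, q5, q6}; Z2 = {q0, q1, q2, q3, q4, q5, q6}; fixed.
Sat(E[(full ∨ ¬p) U full]) = {q0, q1, q2, q3, q4, q5, q6}
|Sat(E[(full ∨ ¬p) U full])| = |{q0, q1, q2, q3, q4, q5, q6}| = 7.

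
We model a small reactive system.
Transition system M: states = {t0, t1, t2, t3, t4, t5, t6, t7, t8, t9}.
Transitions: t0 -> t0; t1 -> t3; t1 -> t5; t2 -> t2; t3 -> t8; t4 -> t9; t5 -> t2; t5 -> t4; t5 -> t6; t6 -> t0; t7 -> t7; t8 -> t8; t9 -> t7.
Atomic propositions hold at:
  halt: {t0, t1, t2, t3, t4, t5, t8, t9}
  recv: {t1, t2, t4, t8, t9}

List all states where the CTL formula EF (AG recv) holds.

{t1, t2, t3, t5, t8}

AG recv: greatest fixpoint, start Z0 = {t1, t2, t4, t8, t9}, keep only states in Sat with every successor in Z. Z1 = {t2, t4, t8}; Z2 = {t2, t8}; fixed.
Sat(AG recv) = {t2, t8}
EF (AG recv): least fixpoint, start Z0 = {t2, t8}, add states with some successor in Z. Z1 = {t2, t3, t5, t8}; Z2 = {t1, t2, t3, t5, t8}; fixed.
Sat(EF (AG recv)) = {t1, t2, t3, t5, t8}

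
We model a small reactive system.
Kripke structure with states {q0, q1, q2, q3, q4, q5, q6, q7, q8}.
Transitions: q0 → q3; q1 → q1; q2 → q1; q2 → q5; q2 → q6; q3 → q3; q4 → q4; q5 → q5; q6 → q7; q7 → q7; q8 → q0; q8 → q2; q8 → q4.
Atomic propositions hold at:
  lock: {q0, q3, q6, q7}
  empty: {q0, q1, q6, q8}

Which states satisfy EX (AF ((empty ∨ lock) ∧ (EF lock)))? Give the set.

Sat(empty ∨ lock) = {q0, q1, q3, q6, q7, q8}
EF lock: least fixpoint, start Z0 = {q0, q3, q6, q7}, add states with some successor in Z. Z1 = {q0, q2, q3, q6, q7, q8}; fixed.
Sat(EF lock) = {q0, q2, q3, q6, q7, q8}
Sat((empty ∨ lock) ∧ (EF lock)) = {q0, q3, q6, q7, q8}
AF ((empty ∨ lock) ∧ (EF lock)): least fixpoint, start Z0 = {q0, q3, q6, q7, q8}, add states with every successor in Z. Already a fixed point.
Sat(AF ((empty ∨ lock) ∧ (EF lock))) = {q0, q3, q6, q7, q8}
Sat(EX (AF ((empty ∨ lock) ∧ (EF lock)))) = {s : some successor in {q0, q3, q6, q7, q8}} = {q0, q2, q3, q6, q7, q8}

{q0, q2, q3, q6, q7, q8}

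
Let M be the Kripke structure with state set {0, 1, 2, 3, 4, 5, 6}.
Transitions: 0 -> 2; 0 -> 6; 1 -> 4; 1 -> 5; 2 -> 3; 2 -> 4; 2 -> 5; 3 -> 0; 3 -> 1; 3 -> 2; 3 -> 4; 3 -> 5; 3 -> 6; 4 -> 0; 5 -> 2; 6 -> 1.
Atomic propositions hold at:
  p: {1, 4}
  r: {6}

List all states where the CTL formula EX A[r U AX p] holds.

Sat(AX p) = {s : every successor in {1, 4}} = {6}
A[r U AX p]: least fixpoint, start Z0 = Sat(AX p) = {6}, add states in Sat(r) with every successor in Z. Already a fixed point.
Sat(A[r U AX p]) = {6}
Sat(EX A[r U AX p]) = {s : some successor in {6}} = {0, 3}

{0, 3}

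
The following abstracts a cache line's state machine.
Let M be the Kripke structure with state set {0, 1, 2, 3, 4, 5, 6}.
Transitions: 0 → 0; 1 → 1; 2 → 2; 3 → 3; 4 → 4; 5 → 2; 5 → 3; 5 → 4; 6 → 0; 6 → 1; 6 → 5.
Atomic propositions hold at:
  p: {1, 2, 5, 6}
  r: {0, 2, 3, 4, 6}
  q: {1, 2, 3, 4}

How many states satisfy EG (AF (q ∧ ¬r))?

Sat(¬r) = {1, 5}
Sat(q ∧ ¬r) = {1}
AF (q ∧ ¬r): least fixpoint, start Z0 = {1}, add states with every successor in Z. Already a fixed point.
Sat(AF (q ∧ ¬r)) = {1}
EG (AF (q ∧ ¬r)): greatest fixpoint, start Z0 = {1}, keep only states in Sat with some successor in Z. Already a fixed point.
Sat(EG (AF (q ∧ ¬r))) = {1}
|Sat(EG (AF (q ∧ ¬r)))| = |{1}| = 1.

1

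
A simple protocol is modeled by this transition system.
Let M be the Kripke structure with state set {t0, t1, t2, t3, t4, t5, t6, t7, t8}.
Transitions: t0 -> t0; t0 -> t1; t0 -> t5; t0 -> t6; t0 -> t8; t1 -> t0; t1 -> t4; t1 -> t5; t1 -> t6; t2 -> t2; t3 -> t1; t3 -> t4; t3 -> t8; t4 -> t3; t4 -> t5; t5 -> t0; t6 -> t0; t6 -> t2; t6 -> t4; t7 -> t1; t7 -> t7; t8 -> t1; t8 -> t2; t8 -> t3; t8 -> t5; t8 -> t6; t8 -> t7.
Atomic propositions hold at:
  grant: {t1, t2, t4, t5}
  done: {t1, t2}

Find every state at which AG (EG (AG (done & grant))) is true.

{t2}

Sat(done & grant) = {t1, t2}
AG (done & grant): greatest fixpoint, start Z0 = {t1, t2}, keep only states in Sat with every successor in Z. Z1 = {t2}; fixed.
Sat(AG (done & grant)) = {t2}
EG (AG (done & grant)): greatest fixpoint, start Z0 = {t2}, keep only states in Sat with some successor in Z. Already a fixed point.
Sat(EG (AG (done & grant))) = {t2}
AG (EG (AG (done & grant))): greatest fixpoint, start Z0 = {t2}, keep only states in Sat with every successor in Z. Already a fixed point.
Sat(AG (EG (AG (done & grant)))) = {t2}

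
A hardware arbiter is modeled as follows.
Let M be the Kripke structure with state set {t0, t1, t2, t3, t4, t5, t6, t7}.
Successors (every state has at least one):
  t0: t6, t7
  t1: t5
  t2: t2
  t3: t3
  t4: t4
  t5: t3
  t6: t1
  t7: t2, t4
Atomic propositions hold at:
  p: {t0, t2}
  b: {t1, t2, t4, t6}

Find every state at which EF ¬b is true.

Sat(¬b) = {t0, t3, t5, t7}
EF ¬b: least fixpoint, start Z0 = {t0, t3, t5, t7}, add states with some successor in Z. Z1 = {t0, t1, t3, t5, t7}; Z2 = {t0, t1, t3, t5, t6, t7}; fixed.
Sat(EF ¬b) = {t0, t1, t3, t5, t6, t7}

{t0, t1, t3, t5, t6, t7}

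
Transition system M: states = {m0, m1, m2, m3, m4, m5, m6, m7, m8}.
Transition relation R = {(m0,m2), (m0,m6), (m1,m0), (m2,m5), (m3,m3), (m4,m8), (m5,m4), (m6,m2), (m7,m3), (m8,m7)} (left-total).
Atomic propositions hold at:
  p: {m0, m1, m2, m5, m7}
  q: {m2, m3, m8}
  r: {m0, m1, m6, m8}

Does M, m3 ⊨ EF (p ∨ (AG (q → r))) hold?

Sat(q → r) = {m0, m1, m4, m5, m6, m7, m8}
AG (q → r): greatest fixpoint, start Z0 = {m0, m1, m4, m5, m6, m7, m8}, keep only states in Sat with every successor in Z. Z1 = {m1, m4, m5, m8}; Z2 = {m4, m5}; Z3 = {m5}; Z4 = ∅; fixed.
Sat(AG (q → r)) = ∅
Sat(p ∨ (AG (q → r))) = {m0, m1, m2, m5, m7}
EF (p ∨ (AG (q → r))): least fixpoint, start Z0 = {m0, m1, m2, m5, m7}, add states with some successor in Z. Z1 = {m0, m1, m2, m5, m6, m7, m8}; Z2 = {m0, m1, m2, m4, m5, m6, m7, m8}; fixed.
Sat(EF (p ∨ (AG (q → r)))) = {m0, m1, m2, m4, m5, m6, m7, m8}
m3 ∉ Sat(EF (p ∨ (AG (q → r)))) = {m0, m1, m2, m4, m5, m6, m7, m8}, so the formula does not hold at m3.

No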